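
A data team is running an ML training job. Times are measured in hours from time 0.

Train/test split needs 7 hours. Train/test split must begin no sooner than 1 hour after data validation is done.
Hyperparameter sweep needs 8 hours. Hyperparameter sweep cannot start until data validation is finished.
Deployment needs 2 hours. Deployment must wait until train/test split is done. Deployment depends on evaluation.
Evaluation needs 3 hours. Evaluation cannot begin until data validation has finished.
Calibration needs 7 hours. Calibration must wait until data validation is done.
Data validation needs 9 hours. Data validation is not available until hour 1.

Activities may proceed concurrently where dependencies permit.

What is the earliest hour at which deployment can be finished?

After its own release at hour 1, data validation can start at hour 1 and finishes at hour 10.
Evaluation waits on data validation (finishes hour 10), so it starts at hour 10 and finishes at 10 + 3 = hour 13.
Train/test split waits on data validation (finishes hour 10, plus 1-hour gap → hour 11), so it starts at hour 11 and finishes at 11 + 7 = hour 18.
Deployment needs all of train/test split (finishes hour 18); evaluation (finishes hour 13). That puts its earliest start at hour 18; it finishes at 18 + 2 = hour 20.

20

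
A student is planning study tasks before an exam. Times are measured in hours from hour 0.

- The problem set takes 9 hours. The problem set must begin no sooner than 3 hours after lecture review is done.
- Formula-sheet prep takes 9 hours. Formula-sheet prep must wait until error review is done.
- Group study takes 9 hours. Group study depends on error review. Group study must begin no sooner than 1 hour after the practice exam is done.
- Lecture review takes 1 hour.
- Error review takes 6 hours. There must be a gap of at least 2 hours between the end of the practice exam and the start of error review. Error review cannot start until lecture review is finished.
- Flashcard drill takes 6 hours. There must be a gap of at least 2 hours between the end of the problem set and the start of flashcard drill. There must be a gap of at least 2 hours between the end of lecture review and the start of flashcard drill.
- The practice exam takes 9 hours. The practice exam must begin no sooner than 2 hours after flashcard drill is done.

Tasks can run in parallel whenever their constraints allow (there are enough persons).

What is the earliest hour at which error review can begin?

Lecture review can start immediately at hour 0; it finishes at hour 1.
The problem set waits on lecture review (finishes hour 1, plus 3-hour gap → hour 4), so it starts at hour 4 and finishes at 4 + 9 = hour 13.
Flashcard drill has to wait for the problem set (finishes hour 13, plus 2-hour gap → hour 15); lecture review (finishes hour 1, plus 2-hour gap → hour 3). The latest of these is hour 15, so flashcard drill runs hour 15 to 15 + 6 = hour 21.
After flashcard drill (finishes hour 21, plus 2-hour gap → hour 23), the practice exam can start at hour 23 and finishes at hour 32.
Error review waits on the practice exam (finishes hour 32, plus 2-hour gap → hour 34); lecture review (finishes hour 1). The latest of these is hour 34, which is the earliest error review can start.

34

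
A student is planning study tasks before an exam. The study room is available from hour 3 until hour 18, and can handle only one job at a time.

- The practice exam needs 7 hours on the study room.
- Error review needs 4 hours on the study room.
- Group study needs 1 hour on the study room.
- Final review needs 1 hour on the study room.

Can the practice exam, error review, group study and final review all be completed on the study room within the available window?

The study room window is 18 − 3 = 15 hours.
Running back to back, the jobs need 7 + 4 + 1 + 1 = 13 hours on the study room.
Since 13 ≤ 15, they fit within the window.

Yes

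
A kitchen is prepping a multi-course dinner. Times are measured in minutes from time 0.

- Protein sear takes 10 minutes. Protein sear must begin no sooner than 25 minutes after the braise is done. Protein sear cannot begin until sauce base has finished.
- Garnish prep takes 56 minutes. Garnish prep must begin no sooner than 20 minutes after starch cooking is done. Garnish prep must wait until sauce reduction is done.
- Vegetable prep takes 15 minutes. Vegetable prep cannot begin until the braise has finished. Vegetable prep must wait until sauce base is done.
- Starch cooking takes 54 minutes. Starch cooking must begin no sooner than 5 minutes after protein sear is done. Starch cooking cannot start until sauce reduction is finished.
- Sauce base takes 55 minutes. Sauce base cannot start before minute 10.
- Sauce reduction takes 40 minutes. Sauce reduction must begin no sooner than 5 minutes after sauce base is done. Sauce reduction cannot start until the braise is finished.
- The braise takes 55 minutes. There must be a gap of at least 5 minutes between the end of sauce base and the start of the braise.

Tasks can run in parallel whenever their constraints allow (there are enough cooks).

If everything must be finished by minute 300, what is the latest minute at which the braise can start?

75

Garnish prep must finish by minute 300; it takes 56 minutes, so it must start by 300 − 56 = minute 244.
Starch cooking has to be done before garnish prep (must start by minute 244, minus 20-minute gap → minute 224). That means finishing by minute 224, i.e. starting by 224 − 54 = minute 170.
Protein sear has to be done before starch cooking (must start by minute 170, minus 5-minute gap → minute 165). That means finishing by minute 165, i.e. starting by 165 − 10 = minute 155.
Vegetable prep has no dependents, so it just needs to finish by minute 300. Starting by 300 − 15 = minute 285 achieves that.
Sauce reduction must finish in time for starch cooking (must start by minute 170); garnish prep (must start by minute 244). The tightest is minute 170, so sauce reduction must start by 170 − 40 = minute 130.
For the braise: protein sear (must start by minute 155, minus 25-minute gap → minute 130); vegetable prep (must start by minute 285); sauce reduction (must start by minute 130). The most restrictive is minute 130; with a 55-minute duration, the braise must start by minute 75.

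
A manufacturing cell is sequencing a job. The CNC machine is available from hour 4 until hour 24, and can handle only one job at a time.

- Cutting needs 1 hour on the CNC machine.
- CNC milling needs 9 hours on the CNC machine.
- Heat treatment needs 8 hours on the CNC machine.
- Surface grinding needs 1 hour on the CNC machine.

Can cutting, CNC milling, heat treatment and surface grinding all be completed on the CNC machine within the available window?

The CNC machine window is 24 − 4 = 20 hours.
Running back to back, the jobs need 1 + 9 + 8 + 1 = 19 hours on the CNC machine.
Since 19 ≤ 20, they fit within the window.

Yes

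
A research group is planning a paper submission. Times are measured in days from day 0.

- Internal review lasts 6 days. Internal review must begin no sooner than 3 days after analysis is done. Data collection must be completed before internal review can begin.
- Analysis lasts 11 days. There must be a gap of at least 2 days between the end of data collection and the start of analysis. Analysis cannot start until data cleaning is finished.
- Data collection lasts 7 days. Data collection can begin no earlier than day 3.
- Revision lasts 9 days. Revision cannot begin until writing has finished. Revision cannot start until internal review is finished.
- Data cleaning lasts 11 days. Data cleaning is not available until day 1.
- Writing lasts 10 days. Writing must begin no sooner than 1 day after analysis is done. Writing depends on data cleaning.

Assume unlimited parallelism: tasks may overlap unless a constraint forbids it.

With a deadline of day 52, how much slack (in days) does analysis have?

9

Data cleaning cannot begin until its own release at day 1. It runs from day 1 to 1 + 11 = day 12.
Data collection waits on its own release at day 3, so it starts at day 3 and finishes at 3 + 7 = day 10.
Analysis cannot start until data collection (finishes day 10, plus 2-day gap → day 12); data cleaning (finishes day 12). The controlling bound is day 12, so analysis finishes at 12 + 11 = day 23.

Working backward from the deadline:
To finish by day 52, revision (duration 9) must start no later than day 43.
Writing feeds into revision (must start by day 43); so writing must finish by day 43 and therefore start by day 33.
Internal review feeds into revision (must start by day 43); so internal review must finish by day 43 and therefore start by day 37.
Analysis must finish in time for writing (must start by day 33, minus 1-day gap → day 32); internal review (must start by day 37, minus 3-day gap → day 34). The tightest is day 32, so analysis must start by 32 − 11 = day 21.
So analysis can start as early as day 12 and as late as day 21, giving 21 − 12 = 9 days of slack.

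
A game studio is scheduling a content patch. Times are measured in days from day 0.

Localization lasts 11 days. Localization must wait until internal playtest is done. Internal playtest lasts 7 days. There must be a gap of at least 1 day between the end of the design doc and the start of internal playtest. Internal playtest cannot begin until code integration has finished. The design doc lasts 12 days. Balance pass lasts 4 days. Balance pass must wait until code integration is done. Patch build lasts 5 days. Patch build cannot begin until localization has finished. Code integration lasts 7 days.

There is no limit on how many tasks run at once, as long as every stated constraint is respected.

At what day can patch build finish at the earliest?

36

Nothing blocks code integration, so it runs from day 0 to day 7.
The design doc can start immediately at day 0; it finishes at day 12.
Internal playtest has to wait for the design doc (finishes day 12, plus 1-day gap → day 13); code integration (finishes day 7). The latest of these is day 13, so internal playtest runs day 13 to 13 + 7 = day 20.
Localization waits on internal playtest (finishes day 20), so it starts at day 20 and finishes at 20 + 11 = day 31.
After localization (finishes day 31), patch build can start at day 31 and finishes at day 36.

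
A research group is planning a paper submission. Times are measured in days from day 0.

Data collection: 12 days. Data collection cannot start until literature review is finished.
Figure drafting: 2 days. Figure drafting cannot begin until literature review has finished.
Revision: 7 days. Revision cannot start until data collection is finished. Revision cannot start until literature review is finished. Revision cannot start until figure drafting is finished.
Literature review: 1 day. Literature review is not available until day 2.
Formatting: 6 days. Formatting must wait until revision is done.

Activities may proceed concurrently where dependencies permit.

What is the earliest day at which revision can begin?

Literature review waits on its own release at day 2, so it starts at day 2 and finishes at 2 + 1 = day 3.
Figure drafting cannot begin until literature review (finishes day 3). It runs from day 3 to 3 + 2 = day 5.
Data collection waits on literature review (finishes day 3), so it starts at day 3 and finishes at 3 + 12 = day 15.
Revision waits on data collection (finishes day 15); literature review (finishes day 3); figure drafting (finishes day 5). The latest of these is day 15, which is the earliest revision can start.

15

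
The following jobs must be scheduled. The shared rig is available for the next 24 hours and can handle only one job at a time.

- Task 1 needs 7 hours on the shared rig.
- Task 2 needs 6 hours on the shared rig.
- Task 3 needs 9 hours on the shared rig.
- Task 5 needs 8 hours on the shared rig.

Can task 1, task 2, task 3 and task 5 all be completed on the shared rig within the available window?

No

Running back to back, the jobs need 7 + 6 + 9 + 8 = 30 hours on the shared rig.
Since 30 > 24, they cannot all fit.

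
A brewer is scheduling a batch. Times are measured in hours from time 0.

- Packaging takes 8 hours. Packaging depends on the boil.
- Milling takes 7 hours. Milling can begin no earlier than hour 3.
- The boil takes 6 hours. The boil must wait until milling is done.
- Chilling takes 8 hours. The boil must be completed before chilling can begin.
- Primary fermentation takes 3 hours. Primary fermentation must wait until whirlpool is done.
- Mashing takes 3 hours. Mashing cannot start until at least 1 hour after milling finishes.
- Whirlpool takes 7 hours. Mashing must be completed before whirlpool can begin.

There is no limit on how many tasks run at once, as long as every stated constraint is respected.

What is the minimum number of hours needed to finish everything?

24

After its own release at hour 3, milling can start at hour 3 and finishes at hour 10.
The boil waits on milling (finishes hour 10), so it starts at hour 10 and finishes at 10 + 6 = hour 16.
Packaging cannot begin until the boil (finishes hour 16). It runs from hour 16 to 16 + 8 = hour 24.
Chilling cannot begin until the boil (finishes hour 16). It runs from hour 16 to 16 + 8 = hour 24.
Mashing waits on milling (finishes hour 10, plus 1-hour gap → hour 11), so it starts at hour 11 and finishes at 11 + 3 = hour 14.
After mashing (finishes hour 14), whirlpool can start at hour 14 and finishes at hour 21.
Primary fermentation waits on whirlpool (finishes hour 21), so it starts at hour 21 and finishes at 21 + 3 = hour 24.
All tasks are finished once the last one completes. Finish times: Milling at 10, Mashing at 14, The boil at 16, Whirlpool at 21, Chilling at 24, Primary fermentation at 24, Packaging at 24. The latest is hour 24.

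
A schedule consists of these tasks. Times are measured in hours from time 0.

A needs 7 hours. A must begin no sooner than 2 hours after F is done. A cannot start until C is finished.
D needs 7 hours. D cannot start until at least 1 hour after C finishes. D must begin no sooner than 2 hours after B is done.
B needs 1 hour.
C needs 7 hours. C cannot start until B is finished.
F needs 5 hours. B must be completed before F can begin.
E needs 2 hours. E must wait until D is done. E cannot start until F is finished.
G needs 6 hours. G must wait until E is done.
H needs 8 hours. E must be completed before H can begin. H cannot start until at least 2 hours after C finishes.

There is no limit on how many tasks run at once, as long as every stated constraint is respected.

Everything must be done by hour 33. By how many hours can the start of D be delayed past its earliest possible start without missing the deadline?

7

B has no prerequisites, so it starts at hour 0 and finishes at hour 1.
C waits on B (finishes hour 1), so it starts at hour 1 and finishes at 1 + 7 = hour 8.
D needs all of C (finishes hour 8, plus 1-hour gap → hour 9); B (finishes hour 1, plus 2-hour gap → hour 3). That puts its earliest start at hour 9; it finishes at 9 + 7 = hour 16.

Working backward from the deadline:
To finish by hour 33, G (duration 6) must start no later than hour 27.
To finish by hour 33, H (duration 8) must start no later than hour 25.
For E: G (must start by hour 27); H (must start by hour 25). The most restrictive is hour 25; with a 2-hour duration, E must start by hour 23.
D has to be done before E (must start by hour 23). That means finishing by hour 23, i.e. starting by 23 − 7 = hour 16.
So D can start as early as hour 9 and as late as hour 16, giving 16 − 9 = 7 hours of slack.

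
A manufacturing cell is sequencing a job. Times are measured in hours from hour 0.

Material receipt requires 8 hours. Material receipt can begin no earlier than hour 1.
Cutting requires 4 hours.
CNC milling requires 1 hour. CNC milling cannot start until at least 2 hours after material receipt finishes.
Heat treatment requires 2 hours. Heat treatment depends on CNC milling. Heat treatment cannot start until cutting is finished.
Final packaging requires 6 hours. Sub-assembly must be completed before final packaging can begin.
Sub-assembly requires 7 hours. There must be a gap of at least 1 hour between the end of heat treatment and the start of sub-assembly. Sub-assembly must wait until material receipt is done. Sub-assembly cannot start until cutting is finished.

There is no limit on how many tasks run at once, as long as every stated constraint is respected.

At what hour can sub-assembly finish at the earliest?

Cutting can start immediately at hour 0; it finishes at hour 4.
Material receipt cannot begin until its own release at hour 1. It runs from hour 1 to 1 + 8 = hour 9.
CNC milling waits on material receipt (finishes hour 9, plus 2-hour gap → hour 11), so it starts at hour 11 and finishes at 11 + 1 = hour 12.
Heat treatment has to wait for CNC milling (finishes hour 12); cutting (finishes hour 4). The latest of these is hour 12, so heat treatment runs hour 12 to 12 + 2 = hour 14.
Sub-assembly cannot start until heat treatment (finishes hour 14, plus 1-hour gap → hour 15); material receipt (finishes hour 9); cutting (finishes hour 4). The controlling bound is hour 15, so sub-assembly finishes at 15 + 7 = hour 22.

22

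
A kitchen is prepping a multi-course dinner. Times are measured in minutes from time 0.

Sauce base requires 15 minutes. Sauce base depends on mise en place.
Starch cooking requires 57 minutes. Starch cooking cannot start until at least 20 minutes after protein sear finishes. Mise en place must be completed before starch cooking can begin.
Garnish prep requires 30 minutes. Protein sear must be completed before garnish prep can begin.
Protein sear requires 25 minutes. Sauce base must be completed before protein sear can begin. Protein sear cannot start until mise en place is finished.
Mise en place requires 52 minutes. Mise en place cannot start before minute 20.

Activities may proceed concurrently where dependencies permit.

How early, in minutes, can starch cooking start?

After its own release at minute 20, mise en place can start at minute 20 and finishes at minute 72.
After mise en place (finishes minute 72), sauce base can start at minute 72 and finishes at minute 87.
For protein sear: sauce base (finishes minute 87); mise en place (finishes minute 72). Taking the maximum gives a start of minute 87, and it finishes at 87 + 25 = minute 112.
Starch cooking waits on protein sear (finishes minute 112, plus 20-minute gap → minute 132); mise en place (finishes minute 72). The latest of these is minute 132, which is the earliest starch cooking can start.

132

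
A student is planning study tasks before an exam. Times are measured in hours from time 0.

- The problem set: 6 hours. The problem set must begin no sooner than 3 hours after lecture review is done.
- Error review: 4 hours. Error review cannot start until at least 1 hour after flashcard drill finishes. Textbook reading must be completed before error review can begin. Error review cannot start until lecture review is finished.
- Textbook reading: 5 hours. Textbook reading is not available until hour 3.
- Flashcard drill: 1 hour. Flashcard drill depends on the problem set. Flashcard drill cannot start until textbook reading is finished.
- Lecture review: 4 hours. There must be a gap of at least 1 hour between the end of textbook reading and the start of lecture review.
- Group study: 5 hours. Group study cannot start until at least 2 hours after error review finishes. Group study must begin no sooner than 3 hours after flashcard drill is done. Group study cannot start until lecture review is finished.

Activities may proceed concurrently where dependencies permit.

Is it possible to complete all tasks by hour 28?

Textbook reading waits on its own release at hour 3, so it starts at hour 3 and finishes at 3 + 5 = hour 8.
Lecture review cannot begin until textbook reading (finishes hour 8, plus 1-hour gap → hour 9). It runs from hour 9 to 9 + 4 = hour 13.
After lecture review (finishes hour 13, plus 3-hour gap → hour 16), the problem set can start at hour 16 and finishes at hour 22.
Flashcard drill has to wait for the problem set (finishes hour 22); textbook reading (finishes hour 8). The latest of these is hour 22, so flashcard drill runs hour 22 to 22 + 1 = hour 23.
Error review needs all of flashcard drill (finishes hour 23, plus 1-hour gap → hour 24); textbook reading (finishes hour 8); lecture review (finishes hour 13). That puts its earliest start at hour 24; it finishes at 24 + 4 = hour 28.
Group study cannot start until error review (finishes hour 28, plus 2-hour gap → hour 30); flashcard drill (finishes hour 23, plus 3-hour gap → hour 26); lecture review (finishes hour 13). The controlling bound is hour 30, so group study finishes at 30 + 5 = hour 35.
The earliest everything can be done is hour 35, which is after the deadline of 28, so it is not possible.

No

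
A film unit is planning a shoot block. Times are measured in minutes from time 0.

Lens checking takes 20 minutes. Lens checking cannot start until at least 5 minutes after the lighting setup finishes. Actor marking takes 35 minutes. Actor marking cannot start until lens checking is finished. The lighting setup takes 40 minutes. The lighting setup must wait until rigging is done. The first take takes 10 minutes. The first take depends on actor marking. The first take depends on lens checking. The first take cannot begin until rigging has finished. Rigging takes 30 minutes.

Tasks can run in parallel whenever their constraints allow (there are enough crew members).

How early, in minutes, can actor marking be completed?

130

Nothing blocks rigging, so it runs from minute 0 to minute 30.
The lighting setup waits on rigging (finishes minute 30), so it starts at minute 30 and finishes at 30 + 40 = minute 70.
Lens checking waits on the lighting setup (finishes minute 70, plus 5-minute gap → minute 75), so it starts at minute 75 and finishes at 75 + 20 = minute 95.
After lens checking (finishes minute 95), actor marking can start at minute 95 and finishes at minute 130.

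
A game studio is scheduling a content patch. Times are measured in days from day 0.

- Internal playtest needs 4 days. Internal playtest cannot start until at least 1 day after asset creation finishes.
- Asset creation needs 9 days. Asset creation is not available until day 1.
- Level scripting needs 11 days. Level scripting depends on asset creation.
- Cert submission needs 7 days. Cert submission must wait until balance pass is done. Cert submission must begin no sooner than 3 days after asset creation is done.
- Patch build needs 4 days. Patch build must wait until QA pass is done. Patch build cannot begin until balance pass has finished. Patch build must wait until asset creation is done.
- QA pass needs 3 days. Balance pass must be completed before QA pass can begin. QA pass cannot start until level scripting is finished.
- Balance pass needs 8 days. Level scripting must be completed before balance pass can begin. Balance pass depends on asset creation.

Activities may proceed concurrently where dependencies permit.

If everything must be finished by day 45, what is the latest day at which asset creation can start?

Patch build must finish by day 45; it takes 4 days, so it must start by 45 − 4 = day 41.
QA pass must finish before patch build (must start by day 41). With a 3-day duration, QA pass must start by 41 − 3 = day 38.
Nothing follows cert submission; the deadline of day 45 is its only limit. It must start by 45 − 7 = day 38.
Balance pass feeds QA pass (must start by day 38); cert submission (must start by day 38); patch build (must start by day 41). Taking the minimum, balance pass must finish by day 38 and start by 38 − 8 = day 30.
Level scripting must finish in time for balance pass (must start by day 30); QA pass (must start by day 38). The tightest is day 30, so level scripting must start by 30 − 11 = day 19.
Internal playtest must finish by day 45; it takes 4 days, so it must start by 45 − 4 = day 41.
Asset creation must finish in time for level scripting (must start by day 19); internal playtest (must start by day 41, minus 1-day gap → day 40); balance pass (must start by day 30); cert submission (must start by day 38, minus 3-day gap → day 35); patch build (must start by day 41). The tightest is day 19, so asset creation must start by 19 − 9 = day 10.

10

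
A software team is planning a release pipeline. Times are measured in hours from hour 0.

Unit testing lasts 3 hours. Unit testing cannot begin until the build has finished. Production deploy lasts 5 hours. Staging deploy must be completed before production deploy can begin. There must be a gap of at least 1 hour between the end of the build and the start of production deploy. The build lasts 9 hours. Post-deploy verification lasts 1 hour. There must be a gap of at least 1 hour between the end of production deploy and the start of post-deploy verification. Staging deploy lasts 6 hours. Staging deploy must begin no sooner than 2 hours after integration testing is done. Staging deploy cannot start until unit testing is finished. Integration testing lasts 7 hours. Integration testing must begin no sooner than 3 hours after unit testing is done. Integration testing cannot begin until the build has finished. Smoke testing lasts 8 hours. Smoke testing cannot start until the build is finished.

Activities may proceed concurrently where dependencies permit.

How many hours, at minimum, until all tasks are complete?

37

The build has no prerequisites, so it starts at hour 0 and finishes at hour 9.
After the build (finishes hour 9), smoke testing can start at hour 9 and finishes at hour 17.
Unit testing waits on the build (finishes hour 9), so it starts at hour 9 and finishes at 9 + 3 = hour 12.
Integration testing needs all of unit testing (finishes hour 12, plus 3-hour gap → hour 15); the build (finishes hour 9). That puts its earliest start at hour 15; it finishes at 15 + 7 = hour 22.
Staging deploy needs all of integration testing (finishes hour 22, plus 2-hour gap → hour 24); unit testing (finishes hour 12). That puts its earliest start at hour 24; it finishes at 24 + 6 = hour 30.
Production deploy needs all of staging deploy (finishes hour 30); the build (finishes hour 9, plus 1-hour gap → hour 10). That puts its earliest start at hour 30; it finishes at 30 + 5 = hour 35.
After production deploy (finishes hour 35, plus 1-hour gap → hour 36), post-deploy verification can start at hour 36 and finishes at hour 37.
All tasks are finished once the last one completes. Finish times: The build at 9, Unit testing at 12, Integration testing at 22, Staging deploy at 30, Smoke testing at 17, Production deploy at 35, Post-deploy verification at 37. The latest is hour 37.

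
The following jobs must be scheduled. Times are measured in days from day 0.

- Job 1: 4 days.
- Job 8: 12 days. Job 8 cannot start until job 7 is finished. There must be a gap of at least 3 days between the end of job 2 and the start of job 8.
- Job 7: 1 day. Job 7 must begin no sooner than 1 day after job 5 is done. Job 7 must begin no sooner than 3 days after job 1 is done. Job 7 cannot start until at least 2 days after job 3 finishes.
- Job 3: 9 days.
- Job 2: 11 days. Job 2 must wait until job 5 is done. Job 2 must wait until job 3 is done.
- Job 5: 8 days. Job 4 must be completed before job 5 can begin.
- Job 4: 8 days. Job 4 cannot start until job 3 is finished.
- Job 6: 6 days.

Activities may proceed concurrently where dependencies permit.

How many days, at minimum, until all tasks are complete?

Job 6 has no prerequisites, so it starts at day 0 and finishes at day 6.
Job 3 has no prerequisites, so it starts at day 0 and finishes at day 9.
Job 4 waits on job 3 (finishes day 9), so it starts at day 9 and finishes at 9 + 8 = day 17.
Job 5 cannot begin until job 4 (finishes day 17). It runs from day 17 to 17 + 8 = day 25.
Job 2 needs all of job 5 (finishes day 25); job 3 (finishes day 9). That puts its earliest start at day 25; it finishes at 25 + 11 = day 36.
Nothing blocks job 1, so it runs from day 0 to day 4.
Job 7 has to wait for job 5 (finishes day 25, plus 1-day gap → day 26); job 1 (finishes day 4, plus 3-day gap → day 7); job 3 (finishes day 9, plus 2-day gap → day 11). The latest of these is day 26, so job 7 runs day 26 to 26 + 1 = day 27.
Job 8 cannot start until job 7 (finishes day 27); job 2 (finishes day 36, plus 3-day gap → day 39). The controlling bound is day 39, so job 8 finishes at 39 + 12 = day 51.
All tasks are finished once the last one completes. Finish times: Job 1 at 4, Job 2 at 36, Job 3 at 9, Job 4 at 17, Job 5 at 25, Job 6 at 6, Job 7 at 27, Job 8 at 51. The latest is day 51.

51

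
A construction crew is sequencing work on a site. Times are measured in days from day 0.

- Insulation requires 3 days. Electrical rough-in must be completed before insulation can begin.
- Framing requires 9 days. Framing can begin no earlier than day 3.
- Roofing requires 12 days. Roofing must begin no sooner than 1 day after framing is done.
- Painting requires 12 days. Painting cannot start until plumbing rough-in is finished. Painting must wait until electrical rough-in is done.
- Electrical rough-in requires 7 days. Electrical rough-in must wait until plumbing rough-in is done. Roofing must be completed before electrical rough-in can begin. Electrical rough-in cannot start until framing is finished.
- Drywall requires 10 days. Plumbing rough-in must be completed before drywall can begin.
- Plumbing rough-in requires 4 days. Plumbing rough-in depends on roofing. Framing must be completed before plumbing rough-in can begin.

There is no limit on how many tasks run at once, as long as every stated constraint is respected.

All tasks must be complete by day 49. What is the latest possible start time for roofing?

To finish by day 49, insulation (duration 3) must start no later than day 46.
Painting has no dependents, so it just needs to finish by day 49. Starting by 49 − 12 = day 37 achieves that.
For electrical rough-in: insulation (must start by day 46); painting (must start by day 37). The most restrictive is day 37; with a 7-day duration, electrical rough-in must start by day 30.
Nothing follows drywall; the deadline of day 49 is its only limit. It must start by 49 − 10 = day 39.
Plumbing rough-in has several dependents: electrical rough-in (must start by day 30); drywall (must start by day 39); painting (must start by day 37). The earliest of those limits is day 30, so plumbing rough-in must start by 30 − 4 = day 26.
For roofing: plumbing rough-in (must start by day 26); electrical rough-in (must start by day 30). The most restrictive is day 26; with a 12-day duration, roofing must start by day 14.

14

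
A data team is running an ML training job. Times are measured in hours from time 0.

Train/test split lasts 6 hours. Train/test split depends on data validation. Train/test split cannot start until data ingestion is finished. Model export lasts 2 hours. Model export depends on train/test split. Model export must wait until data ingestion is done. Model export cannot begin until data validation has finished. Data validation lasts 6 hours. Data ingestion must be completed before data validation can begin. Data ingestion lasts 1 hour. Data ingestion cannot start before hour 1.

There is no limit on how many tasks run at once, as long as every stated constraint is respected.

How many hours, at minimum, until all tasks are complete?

Data ingestion cannot begin until its own release at hour 1. It runs from hour 1 to 1 + 1 = hour 2.
After data ingestion (finishes hour 2), data validation can start at hour 2 and finishes at hour 8.
Train/test split needs all of data validation (finishes hour 8); data ingestion (finishes hour 2). That puts its earliest start at hour 8; it finishes at 8 + 6 = hour 14.
Model export needs all of train/test split (finishes hour 14); data ingestion (finishes hour 2); data validation (finishes hour 8). That puts its earliest start at hour 14; it finishes at 14 + 2 = hour 16.
All tasks are finished once the last one completes. Finish times: Data ingestion at 2, Data validation at 8, Train/test split at 14, Model export at 16. The latest is hour 16.

16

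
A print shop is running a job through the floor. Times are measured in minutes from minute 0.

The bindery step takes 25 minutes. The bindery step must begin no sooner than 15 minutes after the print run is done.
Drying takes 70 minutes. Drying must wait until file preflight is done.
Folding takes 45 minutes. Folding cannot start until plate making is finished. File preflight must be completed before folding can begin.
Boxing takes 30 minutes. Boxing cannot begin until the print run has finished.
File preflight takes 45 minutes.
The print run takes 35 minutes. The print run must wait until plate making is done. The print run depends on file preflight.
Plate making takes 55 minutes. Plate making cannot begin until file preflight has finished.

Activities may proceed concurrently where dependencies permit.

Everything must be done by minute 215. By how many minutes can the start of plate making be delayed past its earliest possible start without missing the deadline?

File preflight has no prerequisites, so it starts at minute 0 and finishes at minute 45.
After file preflight (finishes minute 45), plate making can start at minute 45 and finishes at minute 100.

Working backward from the deadline:
Nothing follows the bindery step; the deadline of minute 215 is its only limit. It must start by 215 − 25 = minute 190.
Boxing has no dependents, so it just needs to finish by minute 215. Starting by 215 − 30 = minute 185 achieves that.
For the print run: the bindery step (must start by minute 190, minus 15-minute gap → minute 175); boxing (must start by minute 185). The most restrictive is minute 175; with a 35-minute duration, the print run must start by minute 140.
Folding must finish by minute 215; it takes 45 minutes, so it must start by 215 − 45 = minute 170.
For plate making: the print run (must start by minute 140); folding (must start by minute 170). The most restrictive is minute 140; with a 55-minute duration, plate making must start by minute 85.
So plate making can start as early as minute 45 and as late as minute 85, giving 85 − 45 = 40 minutes of slack.

40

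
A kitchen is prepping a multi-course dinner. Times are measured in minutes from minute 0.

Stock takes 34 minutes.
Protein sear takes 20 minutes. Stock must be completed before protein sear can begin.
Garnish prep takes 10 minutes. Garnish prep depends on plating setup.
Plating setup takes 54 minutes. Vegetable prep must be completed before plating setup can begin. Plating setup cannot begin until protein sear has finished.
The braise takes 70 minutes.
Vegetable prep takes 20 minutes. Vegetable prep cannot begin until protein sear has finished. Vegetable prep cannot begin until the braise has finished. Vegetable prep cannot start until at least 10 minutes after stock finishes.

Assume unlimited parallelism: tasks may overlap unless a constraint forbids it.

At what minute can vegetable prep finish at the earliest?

The braise has no prerequisites, so it starts at minute 0 and finishes at minute 70.
Nothing blocks stock, so it runs from minute 0 to minute 34.
After stock (finishes minute 34), protein sear can start at minute 34 and finishes at minute 54.
Vegetable prep has to wait for protein sear (finishes minute 54); the braise (finishes minute 70); stock (finishes minute 34, plus 10-minute gap → minute 44). The latest of these is minute 70, so vegetable prep runs minute 70 to 70 + 20 = minute 90.

90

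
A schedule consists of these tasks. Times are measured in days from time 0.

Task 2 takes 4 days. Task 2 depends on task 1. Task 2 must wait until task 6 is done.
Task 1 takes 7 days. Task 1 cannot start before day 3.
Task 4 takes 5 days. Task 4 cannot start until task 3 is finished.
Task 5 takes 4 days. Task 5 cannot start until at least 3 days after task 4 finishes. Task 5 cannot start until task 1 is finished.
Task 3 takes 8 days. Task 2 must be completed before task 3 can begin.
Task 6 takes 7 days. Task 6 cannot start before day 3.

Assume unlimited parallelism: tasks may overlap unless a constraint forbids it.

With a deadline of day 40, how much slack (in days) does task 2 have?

6

After its own release at day 3, task 6 can start at day 3 and finishes at day 10.
Task 1 waits on its own release at day 3, so it starts at day 3 and finishes at 3 + 7 = day 10.
Task 2 cannot start until task 1 (finishes day 10); task 6 (finishes day 10). The controlling bound is day 10, so task 2 finishes at 10 + 4 = day 14.

Working backward from the deadline:
Task 5 must finish by day 40; it takes 4 days, so it must start by 40 − 4 = day 36.
Since task 5 (must start by day 36, minus 3-day gap → day 33) depends on it, task 4 must finish by day 33. Backing off its 5-day duration gives a latest start of day 28.
Since task 4 (must start by day 28) depends on it, task 3 must finish by day 28. Backing off its 8-day duration gives a latest start of day 20.
Task 2 feeds into task 3 (must start by day 20); so task 2 must finish by day 20 and therefore start by day 16.
So task 2 can start as early as day 10 and as late as day 16, giving 16 − 10 = 6 days of slack.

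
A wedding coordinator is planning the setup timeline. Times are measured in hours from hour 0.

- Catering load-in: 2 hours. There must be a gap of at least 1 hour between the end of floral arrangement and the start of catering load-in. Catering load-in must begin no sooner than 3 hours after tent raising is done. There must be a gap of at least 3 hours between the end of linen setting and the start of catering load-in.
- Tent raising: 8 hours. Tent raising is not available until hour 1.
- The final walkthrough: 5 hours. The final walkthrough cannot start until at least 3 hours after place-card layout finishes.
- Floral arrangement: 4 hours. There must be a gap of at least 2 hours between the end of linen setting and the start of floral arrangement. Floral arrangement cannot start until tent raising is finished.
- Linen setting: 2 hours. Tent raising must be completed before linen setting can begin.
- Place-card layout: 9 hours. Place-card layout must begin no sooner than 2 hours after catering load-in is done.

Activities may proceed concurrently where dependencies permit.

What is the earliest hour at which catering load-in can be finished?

Tent raising waits on its own release at hour 1, so it starts at hour 1 and finishes at 1 + 8 = hour 9.
Linen setting waits on tent raising (finishes hour 9), so it starts at hour 9 and finishes at 9 + 2 = hour 11.
For floral arrangement: linen setting (finishes hour 11, plus 2-hour gap → hour 13); tent raising (finishes hour 9). Taking the maximum gives a start of hour 13, and it finishes at 13 + 4 = hour 17.
For catering load-in: floral arrangement (finishes hour 17, plus 1-hour gap → hour 18); tent raising (finishes hour 9, plus 3-hour gap → hour 12); linen setting (finishes hour 11, plus 3-hour gap → hour 14). Taking the maximum gives a start of hour 18, and it finishes at 18 + 2 = hour 20.

20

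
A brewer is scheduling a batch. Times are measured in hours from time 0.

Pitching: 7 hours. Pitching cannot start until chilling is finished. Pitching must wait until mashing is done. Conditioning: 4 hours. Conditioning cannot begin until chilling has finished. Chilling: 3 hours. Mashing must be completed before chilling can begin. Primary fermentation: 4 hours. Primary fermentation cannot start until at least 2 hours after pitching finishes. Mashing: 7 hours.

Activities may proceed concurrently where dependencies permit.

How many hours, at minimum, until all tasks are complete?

Nothing blocks mashing, so it runs from hour 0 to hour 7.
Chilling waits on mashing (finishes hour 7), so it starts at hour 7 and finishes at 7 + 3 = hour 10.
Conditioning waits on chilling (finishes hour 10), so it starts at hour 10 and finishes at 10 + 4 = hour 14.
Pitching cannot start until chilling (finishes hour 10); mashing (finishes hour 7). The controlling bound is hour 10, so pitching finishes at 10 + 7 = hour 17.
Primary fermentation cannot begin until pitching (finishes hour 17, plus 2-hour gap → hour 19). It runs from hour 19 to 19 + 4 = hour 23.
All tasks are finished once the last one completes. Finish times: Mashing at 7, Chilling at 10, Pitching at 17, Primary fermentation at 23, Conditioning at 14. The latest is hour 23.

23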